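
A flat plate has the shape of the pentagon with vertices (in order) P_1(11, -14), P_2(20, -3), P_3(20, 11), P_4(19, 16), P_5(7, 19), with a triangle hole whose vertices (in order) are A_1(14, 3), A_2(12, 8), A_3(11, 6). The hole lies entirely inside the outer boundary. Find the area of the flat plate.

Outer boundary:
P_1→P_2: (11)(-3) − (20)(-14) = 247
P_2→P_3: (20)(11) − (20)(-3) = 280
P_3→P_4: (20)(16) − (19)(11) = 111
P_4→P_5: (19)(19) − (7)(16) = 249
P_5→P_1: (7)(-14) − (11)(19) = -307
Σ = 580
Area = |Σ|/2 = 290.
Hole:
Apply the shoelace (surveyor's) formula: 2A = Σ (x_i·y_{i+1} − x_{i+1}·y_i), indices taken mod 3.
Cross-terms: 76, -16, -51  ⇒  Σ = 9
Area = |Σ|/2 = 4.5.
Net area = 290 − 4.5 = 285.5.

285.5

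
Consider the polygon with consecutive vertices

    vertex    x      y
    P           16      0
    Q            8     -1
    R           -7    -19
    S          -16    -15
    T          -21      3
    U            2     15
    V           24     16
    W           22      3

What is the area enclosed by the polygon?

Apply Gauss's area formula: 2A = Σ (x_i·y_{i+1} − x_{i+1}·y_i), indices taken mod 8.
P→Q: (16)(-1) − (8)(0) = -16
Q→R: (8)(-19) − (-7)(-1) = -159
R→S: (-7)(-15) − (-16)(-19) = -199
S→T: (-16)(3) − (-21)(-15) = -363
T→U: (-21)(15) − (2)(3) = -321
U→V: (2)(16) − (24)(15) = -328
V→W: (24)(3) − (22)(16) = -280
W→P: (22)(0) − (16)(3) = -48
Σ = -1714
Area = |Σ|/2 = 857.

857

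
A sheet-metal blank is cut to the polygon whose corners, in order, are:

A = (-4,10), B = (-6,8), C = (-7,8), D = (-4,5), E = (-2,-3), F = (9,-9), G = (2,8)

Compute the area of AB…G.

Apply the shoelace (surveyor's) formula: 2A = Σ (x_i·y_{i+1} − x_{i+1}·y_i), indices taken mod 7.
Σ = (28) + (8) + (-3) + (22) + (45) + (90) + (52) = 242
Area = |Σ|/2 = 121.

121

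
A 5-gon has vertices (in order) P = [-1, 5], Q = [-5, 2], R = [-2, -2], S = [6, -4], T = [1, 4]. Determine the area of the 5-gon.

Apply the shoelace (surveyor's) formula: 2A = Σ (x_i·y_{i+1} − x_{i+1}·y_i), indices taken mod 5.
Cross-terms: 23, 14, 20, 28, 9  ⇒  Σ = 94
Area = |Σ|/2 = 47.

47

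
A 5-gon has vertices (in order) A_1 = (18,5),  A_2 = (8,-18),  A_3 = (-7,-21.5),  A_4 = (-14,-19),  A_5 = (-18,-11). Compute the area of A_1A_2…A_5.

Cross-terms: -364, -298, -168, -188, 108  ⇒  Σ = -910
Area = |Σ|/2 = 455.

455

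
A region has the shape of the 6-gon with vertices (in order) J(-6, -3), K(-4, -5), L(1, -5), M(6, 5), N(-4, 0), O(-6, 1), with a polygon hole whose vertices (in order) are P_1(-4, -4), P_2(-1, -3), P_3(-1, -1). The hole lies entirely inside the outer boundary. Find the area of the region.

Outer boundary:
Cross-terms: 18, 25, 35, 20, -4, 24  ⇒  Σ = 118
Area = |Σ|/2 = 59.
Hole:
Apply the shoelace formula: 2A = Σ (x_i·y_{i+1} − x_{i+1}·y_i), indices taken mod 3.
P_1→P_2: (-4)(-3) − (-1)(-4) = 8
P_2→P_3: (-1)(-1) − (-1)(-3) = -2
P_3→P_1: (-1)(-4) − (-4)(-1) = 0
Σ = 6
Area = |Σ|/2 = 3.
Net area = 59 − 3 = 56.

56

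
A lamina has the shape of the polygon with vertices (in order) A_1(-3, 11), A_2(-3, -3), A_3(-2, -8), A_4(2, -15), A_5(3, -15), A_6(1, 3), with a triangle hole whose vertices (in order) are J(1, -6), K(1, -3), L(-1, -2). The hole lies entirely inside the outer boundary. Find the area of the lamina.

79.5

Outer boundary:
Apply the shoelace formula: 2A = Σ (x_i·y_{i+1} − x_{i+1}·y_i), indices taken mod 6.
Cross-terms: 42, 18, 46, 15, 24, 20  ⇒  Σ = 165
Area = |Σ|/2 = 82.5.
Hole:
Apply the shoelace formula: 2A = Σ (x_i·y_{i+1} − x_{i+1}·y_i), indices taken mod 3.
Σ = (3) + (-5) + (8) = 6
Area = |Σ|/2 = 3.
Net area = 82.5 − 3 = 79.5.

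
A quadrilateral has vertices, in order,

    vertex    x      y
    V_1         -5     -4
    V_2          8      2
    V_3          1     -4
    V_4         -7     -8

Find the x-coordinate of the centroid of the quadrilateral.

Apply the shoelace (surveyor's) formula. First the cross-terms c_i = x_i·y_{i+1} − x_{i+1}·y_i:
  22, -34, -36, -12  ⇒  2A = -60, A = -30.
Then Σ (x_i + x_{i+1})·c_i = 120, so x̄ = 120 / (6·(-30)) = -2/3.

-2/3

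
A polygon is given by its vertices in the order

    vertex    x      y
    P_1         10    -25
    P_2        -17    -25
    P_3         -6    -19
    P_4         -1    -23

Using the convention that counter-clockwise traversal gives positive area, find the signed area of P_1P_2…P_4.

-64

Apply the shoelace formula: 2A = Σ (x_i·y_{i+1} − x_{i+1}·y_i), indices taken mod 4.
Σ = (-675) + (173) + (119) + (255) = -128
Signed area = Σ/2 = -64 (negative ⇒ clockwise traversal).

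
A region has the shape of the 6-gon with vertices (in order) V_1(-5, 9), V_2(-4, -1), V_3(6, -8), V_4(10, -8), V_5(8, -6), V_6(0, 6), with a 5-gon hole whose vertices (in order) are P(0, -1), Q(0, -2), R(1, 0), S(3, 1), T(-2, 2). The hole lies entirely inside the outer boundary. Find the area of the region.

90

Outer boundary:
Σ = (41) + (38) + (32) + (4) + (48) + (30) = 193
Area = |Σ|/2 = 96.5.
Hole:
Apply the surveyor's formula: 2A = Σ (x_i·y_{i+1} − x_{i+1}·y_i), indices taken mod 5.
P→Q: (0)(-2) − (0)(-1) = 0
Q→R: (0)(0) − (1)(-2) = 2
R→S: (1)(1) − (3)(0) = 1
S→T: (3)(2) − (-2)(1) = 8
T→P: (-2)(-1) − (0)(2) = 2
Σ = 13
Area = |Σ|/2 = 6.5.
Net area = 96.5 − 6.5 = 90.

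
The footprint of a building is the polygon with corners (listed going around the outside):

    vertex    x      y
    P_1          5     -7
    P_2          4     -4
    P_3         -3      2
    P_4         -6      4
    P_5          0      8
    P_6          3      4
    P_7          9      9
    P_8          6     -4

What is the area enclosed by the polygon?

94.5

Apply the shoelace formula: 2A = Σ (x_i·y_{i+1} − x_{i+1}·y_i), indices taken mod 8.
Cross-terms: 8, -4, 0, -48, -24, -9, -90, -22  ⇒  Σ = -189
Area = |Σ|/2 = 94.5.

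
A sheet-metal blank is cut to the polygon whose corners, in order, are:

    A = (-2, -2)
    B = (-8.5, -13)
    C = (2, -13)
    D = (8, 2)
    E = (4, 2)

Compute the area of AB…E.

128.75

Σ = (9) + (136.5) + (108) + (8) + (-4) = 257.5
Area = |Σ|/2 = 128.75.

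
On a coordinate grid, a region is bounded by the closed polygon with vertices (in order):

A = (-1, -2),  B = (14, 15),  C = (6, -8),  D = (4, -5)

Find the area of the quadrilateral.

100

Cross-terms: 13, -202, 2, -13  ⇒  Σ = -200
Area = |Σ|/2 = 100.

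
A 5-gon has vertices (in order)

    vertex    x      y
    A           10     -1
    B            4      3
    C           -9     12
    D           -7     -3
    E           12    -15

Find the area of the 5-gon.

Apply the surveyor's formula: 2A = Σ (x_i·y_{i+1} − x_{i+1}·y_i), indices taken mod 5.
Σ = (34) + (75) + (111) + (141) + (138) = 499
Area = |Σ|/2 = 249.5.

249.5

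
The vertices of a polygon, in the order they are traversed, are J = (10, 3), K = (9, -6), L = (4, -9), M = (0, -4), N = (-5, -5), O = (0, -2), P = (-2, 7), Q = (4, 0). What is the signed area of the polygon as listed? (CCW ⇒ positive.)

Σ = (-87) + (-57) + (-16) + (-20) + (10) + (-4) + (-28) + (12) = -190
Signed area = Σ/2 = -95 (negative ⇒ clockwise traversal).

-95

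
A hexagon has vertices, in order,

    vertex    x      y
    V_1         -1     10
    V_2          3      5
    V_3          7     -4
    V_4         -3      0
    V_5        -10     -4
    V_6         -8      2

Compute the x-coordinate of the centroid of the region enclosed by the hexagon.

Apply the surveyor's formula. First the cross-terms c_i = x_i·y_{i+1} − x_{i+1}·y_i:
  -35, -47, -12, 12, -52, -78  ⇒  2A = -212, A = -106.
Then Σ (x_i + x_{i+1})·c_i = 894, so x̄ = 894 / (6·(-106)) = -149/106.

-149/106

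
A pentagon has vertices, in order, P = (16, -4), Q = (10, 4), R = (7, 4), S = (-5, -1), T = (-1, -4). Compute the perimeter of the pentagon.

|PQ| = √((-6)² + (8)²) = √100 = 10
|QR| = √((-3)² + (0)²) = √9 = 3
|RS| = √((-12)² + (-5)²) = √169 = 13
|ST| = √((4)² + (-3)²) = √25 = 5
|TP| = √((17)² + (0)²) = √289 = 17
Perimeter = 10 + 3 + 13 + 5 + 17 = 48.

48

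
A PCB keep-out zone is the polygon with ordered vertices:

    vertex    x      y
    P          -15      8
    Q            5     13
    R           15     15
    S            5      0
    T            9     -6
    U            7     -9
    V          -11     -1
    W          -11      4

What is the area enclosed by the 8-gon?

Apply the surveyor's formula: 2A = Σ (x_i·y_{i+1} − x_{i+1}·y_i), indices taken mod 8.
Σ = (-235) + (-120) + (-75) + (-30) + (-39) + (-106) + (-55) + (-28) = -688
Area = |Σ|/2 = 344.

344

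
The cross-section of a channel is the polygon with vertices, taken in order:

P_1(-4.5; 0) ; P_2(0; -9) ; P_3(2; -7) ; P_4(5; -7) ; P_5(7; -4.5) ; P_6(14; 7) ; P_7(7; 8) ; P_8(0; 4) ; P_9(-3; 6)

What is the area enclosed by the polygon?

Apply Gauss's area formula: 2A = Σ (x_i·y_{i+1} − x_{i+1}·y_i), indices taken mod 9.
P_1→P_2: (-4.5)(-9) − (0)(0) = 40.5
P_2→P_3: (0)(-7) − (2)(-9) = 18
P_3→P_4: (2)(-7) − (5)(-7) = 21
P_4→P_5: (5)(-4.5) − (7)(-7) = 26.5
P_5→P_6: (7)(7) − (14)(-4.5) = 112
P_6→P_7: (14)(8) − (7)(7) = 63
P_7→P_8: (7)(4) − (0)(8) = 28
P_8→P_9: (0)(6) − (-3)(4) = 12
P_9→P_1: (-3)(0) − (-4.5)(6) = 27
Σ = 348
Area = |Σ|/2 = 174.

174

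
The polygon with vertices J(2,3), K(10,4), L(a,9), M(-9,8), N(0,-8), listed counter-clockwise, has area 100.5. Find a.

Write out the shoelace sum; only the two edges meeting at L involve a:
2·Area = [(10·9 − a·4) + (a·8 − (-9)·9)] + 66
       = 4·a + 237 = 201
⇒ a = -9.

-9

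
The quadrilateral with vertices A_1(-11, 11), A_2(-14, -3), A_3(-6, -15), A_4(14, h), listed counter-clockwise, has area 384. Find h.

5

Write out the shoelace sum; only the two edges meeting at A_4 involve h:
2·Area = [((-6)·h − 14·(-15)) + (14·11 − (-11)·h)] + 379
       = 5·h + 743 = 768
⇒ h = 5.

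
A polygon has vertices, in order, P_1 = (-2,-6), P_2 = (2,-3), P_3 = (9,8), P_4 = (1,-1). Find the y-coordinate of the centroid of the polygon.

Apply the shoelace formula. First the cross-terms c_i = x_i·y_{i+1} − x_{i+1}·y_i:
  18, 43, -17, -8  ⇒  2A = 36, A = 18.
Then Σ (y_i + y_{i+1})·c_i = -10, so ȳ = -10 / (6·18) = -5/54.

-5/54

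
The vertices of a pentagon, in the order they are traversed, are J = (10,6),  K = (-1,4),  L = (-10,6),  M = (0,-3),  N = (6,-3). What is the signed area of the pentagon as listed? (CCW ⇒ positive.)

97

J→K: (10)(4) − (-1)(6) = 46
K→L: (-1)(6) − (-10)(4) = 34
L→M: (-10)(-3) − (0)(6) = 30
M→N: (0)(-3) − (6)(-3) = 18
N→J: (6)(6) − (10)(-3) = 66
Σ = 194
Signed area = Σ/2 = 97 (positive ⇒ counter-clockwise traversal).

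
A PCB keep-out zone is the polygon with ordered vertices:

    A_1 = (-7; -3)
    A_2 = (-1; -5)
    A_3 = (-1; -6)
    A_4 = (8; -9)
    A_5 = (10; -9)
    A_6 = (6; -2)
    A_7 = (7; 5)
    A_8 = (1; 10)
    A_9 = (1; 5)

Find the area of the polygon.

139

Apply Gauss's area formula: 2A = Σ (x_i·y_{i+1} − x_{i+1}·y_i), indices taken mod 9.
A_1→A_2: (-7)(-5) − (-1)(-3) = 32
A_2→A_3: (-1)(-6) − (-1)(-5) = 1
A_3→A_4: (-1)(-9) − (8)(-6) = 57
A_4→A_5: (8)(-9) − (10)(-9) = 18
A_5→A_6: (10)(-2) − (6)(-9) = 34
A_6→A_7: (6)(5) − (7)(-2) = 44
A_7→A_8: (7)(10) − (1)(5) = 65
A_8→A_9: (1)(5) − (1)(10) = -5
A_9→A_1: (1)(-3) − (-7)(5) = 32
Σ = 278
Area = |Σ|/2 = 139.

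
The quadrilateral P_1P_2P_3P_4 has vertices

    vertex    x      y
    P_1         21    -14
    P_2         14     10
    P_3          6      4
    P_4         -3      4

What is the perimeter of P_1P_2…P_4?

74

|P_1P_2| = √((-7)² + (24)²) = √625 = 25
|P_2P_3| = √((-8)² + (-6)²) = √100 = 10
|P_3P_4| = √((-9)² + (0)²) = √81 = 9
|P_4P_1| = √((24)² + (-18)²) = √900 = 30
Perimeter = 25 + 10 + 9 + 30 = 74.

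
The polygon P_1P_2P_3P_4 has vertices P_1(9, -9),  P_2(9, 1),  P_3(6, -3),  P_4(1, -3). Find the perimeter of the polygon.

30

|P_1P_2| = √((0)² + (10)²) = √100 = 10
|P_2P_3| = √((-3)² + (-4)²) = √25 = 5
|P_3P_4| = √((-5)² + (0)²) = √25 = 5
|P_4P_1| = √((8)² + (-6)²) = √100 = 10
Perimeter = 10 + 5 + 5 + 10 = 30.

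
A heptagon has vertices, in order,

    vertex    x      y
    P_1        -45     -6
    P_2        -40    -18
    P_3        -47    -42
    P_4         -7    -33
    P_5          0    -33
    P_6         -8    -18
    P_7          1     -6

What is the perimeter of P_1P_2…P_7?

|P_1P_2| = √((5)² + (-12)²) = √169 = 13
|P_2P_3| = √((-7)² + (-24)²) = √625 = 25
|P_3P_4| = √((40)² + (9)²) = √1681 = 41
|P_4P_5| = √((7)² + (0)²) = √49 = 7
|P_5P_6| = √((-8)² + (15)²) = √289 = 17
|P_6P_7| = √((9)² + (12)²) = √225 = 15
|P_7P_1| = √((-46)² + (0)²) = √2116 = 46
Perimeter = 13 + 25 + 41 + 7 + 17 + 15 + 46 = 164.

164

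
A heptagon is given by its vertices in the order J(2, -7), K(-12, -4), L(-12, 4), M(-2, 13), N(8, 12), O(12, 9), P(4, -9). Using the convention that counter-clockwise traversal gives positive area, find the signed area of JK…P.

-345

Σ = (-92) + (-96) + (-148) + (-128) + (-72) + (-144) + (-10) = -690
Signed area = Σ/2 = -345 (negative ⇒ clockwise traversal).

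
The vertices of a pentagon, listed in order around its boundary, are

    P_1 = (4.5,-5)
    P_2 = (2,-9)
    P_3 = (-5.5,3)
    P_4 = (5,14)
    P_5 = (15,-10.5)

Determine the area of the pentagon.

Apply Gauss's area formula: 2A = Σ (x_i·y_{i+1} − x_{i+1}·y_i), indices taken mod 5.
Σ = (-30.5) + (-43.5) + (-92) + (-262.5) + (-27.75) = -456.25
Area = |Σ|/2 = 228.125.

228.125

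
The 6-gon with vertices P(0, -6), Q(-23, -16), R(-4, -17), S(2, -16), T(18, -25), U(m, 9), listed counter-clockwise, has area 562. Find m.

Write out the shoelace sum; only the two edges meeting at U involve m:
2·Area = [(18·9 − m·(-25)) + (m·(-6) − 0·9)] + 525
       = 19·m + 687 = 1124
⇒ m = 23.

23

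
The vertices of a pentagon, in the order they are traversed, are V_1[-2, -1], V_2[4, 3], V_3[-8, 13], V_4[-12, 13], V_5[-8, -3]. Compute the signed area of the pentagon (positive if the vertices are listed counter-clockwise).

V_1→V_2: (-2)(3) − (4)(-1) = -2
V_2→V_3: (4)(13) − (-8)(3) = 76
V_3→V_4: (-8)(13) − (-12)(13) = 52
V_4→V_5: (-12)(-3) − (-8)(13) = 140
V_5→V_1: (-8)(-1) − (-2)(-3) = 2
Σ = 268
Signed area = Σ/2 = 134 (positive ⇒ counter-clockwise traversal).

134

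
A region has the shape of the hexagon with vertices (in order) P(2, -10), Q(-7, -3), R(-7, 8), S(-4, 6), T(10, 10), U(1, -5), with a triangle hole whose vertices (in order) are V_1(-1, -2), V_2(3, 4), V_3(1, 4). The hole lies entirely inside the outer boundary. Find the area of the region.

155.5

Outer boundary:
Apply Gauss's area formula: 2A = Σ (x_i·y_{i+1} − x_{i+1}·y_i), indices taken mod 6.
Σ = (-76) + (-77) + (-10) + (-100) + (-60) + (0) = -323
Area = |Σ|/2 = 161.5.
Hole:
Apply the shoelace formula: 2A = Σ (x_i·y_{i+1} − x_{i+1}·y_i), indices taken mod 3.
V_1→V_2: (-1)(4) − (3)(-2) = 2
V_2→V_3: (3)(4) − (1)(4) = 8
V_3→V_1: (1)(-2) − (-1)(4) = 2
Σ = 12
Area = |Σ|/2 = 6.
Net area = 161.5 − 6 = 155.5.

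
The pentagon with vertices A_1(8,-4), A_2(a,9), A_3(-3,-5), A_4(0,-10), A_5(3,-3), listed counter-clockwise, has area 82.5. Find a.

6

The doubled signed area Σ (x_i y_{i+1} − x_{i+1} y_i) is linear in a.
With a=0 it equals 171; the coefficient of a is -1 (from the two edges through A_2).
So -1·a + 171 = 2·82.5 = 165 ⇒ a = 6.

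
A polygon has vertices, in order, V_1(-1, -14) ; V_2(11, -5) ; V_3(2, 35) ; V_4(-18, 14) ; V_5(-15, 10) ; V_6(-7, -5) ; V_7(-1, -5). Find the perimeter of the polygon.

|V_1V_2| = √((12)² + (9)²) = √225 = 15
|V_2V_3| = √((-9)² + (40)²) = √1681 = 41
|V_3V_4| = √((-20)² + (-21)²) = √841 = 29
|V_4V_5| = √((3)² + (-4)²) = √25 = 5
|V_5V_6| = √((8)² + (-15)²) = √289 = 17
|V_6V_7| = √((6)² + (0)²) = √36 = 6
|V_7V_1| = √((0)² + (-9)²) = √81 = 9
Perimeter = 15 + 41 + 29 + 5 + 17 + 6 + 9 = 122.

122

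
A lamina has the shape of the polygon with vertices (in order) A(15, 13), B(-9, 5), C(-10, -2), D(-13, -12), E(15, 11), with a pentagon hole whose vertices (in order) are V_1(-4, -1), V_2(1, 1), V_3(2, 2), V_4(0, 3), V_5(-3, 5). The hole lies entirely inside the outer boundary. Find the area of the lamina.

Outer boundary:
Apply the shoelace (surveyor's) formula: 2A = Σ (x_i·y_{i+1} − x_{i+1}·y_i), indices taken mod 5.
Σ = (192) + (68) + (94) + (37) + (30) = 421
Area = |Σ|/2 = 210.5.
Hole:
Σ = (-3) + (0) + (6) + (9) + (23) = 35
Area = |Σ|/2 = 17.5.
Net area = 210.5 − 17.5 = 193.

193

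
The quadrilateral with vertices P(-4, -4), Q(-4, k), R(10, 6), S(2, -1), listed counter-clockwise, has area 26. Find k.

-9

Write out the shoelace sum; only the two edges meeting at Q involve k:
2·Area = [((-4)·k − (-4)·(-4)) + ((-4)·6 − 10·k)] + -34
       = -14·k + -74 = 52
⇒ k = -9.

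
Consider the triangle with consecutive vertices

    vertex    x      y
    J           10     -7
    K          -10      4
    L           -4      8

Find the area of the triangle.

73

Σ = (-30) + (-64) + (-52) = -146
Area = |Σ|/2 = 73.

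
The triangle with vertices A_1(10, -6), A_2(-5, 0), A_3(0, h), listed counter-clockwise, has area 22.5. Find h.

-5

Write out the shoelace sum; only the two edges meeting at A_3 involve h:
2·Area = [((-5)·h − 0·0) + (0·(-6) − 10·h)] + -30
       = -15·h + -30 = 45
⇒ h = -5.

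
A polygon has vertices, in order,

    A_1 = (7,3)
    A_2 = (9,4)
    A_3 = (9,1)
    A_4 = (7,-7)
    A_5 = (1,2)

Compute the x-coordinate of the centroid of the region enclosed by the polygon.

Apply the surveyor's formula. First the cross-terms c_i = x_i·y_{i+1} − x_{i+1}·y_i:
  1, -27, -70, 21, -11  ⇒  2A = -86, A = -43.
Then Σ (x_i + x_{i+1})·c_i = -1510, so x̄ = -1510 / (6·(-43)) = 755/129.

755/129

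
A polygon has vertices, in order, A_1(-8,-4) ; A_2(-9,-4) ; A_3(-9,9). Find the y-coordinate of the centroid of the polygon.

Apply the shoelace formula. First the cross-terms c_i = x_i·y_{i+1} − x_{i+1}·y_i:
  -4, -117, 108  ⇒  2A = -13, A = -6.5.
Then Σ (y_i + y_{i+1})·c_i = -13, so ȳ = -13 / (6·(-6.5)) = 1/3.

1/3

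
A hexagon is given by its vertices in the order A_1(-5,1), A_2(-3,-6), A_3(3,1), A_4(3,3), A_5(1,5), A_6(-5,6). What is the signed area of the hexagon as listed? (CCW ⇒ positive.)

61

Apply the surveyor's formula: 2A = Σ (x_i·y_{i+1} − x_{i+1}·y_i), indices taken mod 6.
A_1→A_2: (-5)(-6) − (-3)(1) = 33
A_2→A_3: (-3)(1) − (3)(-6) = 15
A_3→A_4: (3)(3) − (3)(1) = 6
A_4→A_5: (3)(5) − (1)(3) = 12
A_5→A_6: (1)(6) − (-5)(5) = 31
A_6→A_1: (-5)(1) − (-5)(6) = 25
Σ = 122
Signed area = Σ/2 = 61 (positive ⇒ counter-clockwise traversal).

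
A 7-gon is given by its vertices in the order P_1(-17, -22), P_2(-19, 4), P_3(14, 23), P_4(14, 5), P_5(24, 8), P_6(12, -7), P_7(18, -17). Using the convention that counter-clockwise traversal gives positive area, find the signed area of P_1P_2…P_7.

-1133

Cross-terms: -486, -493, -252, -8, -264, -78, -685  ⇒  Σ = -2266
Signed area = Σ/2 = -1133 (negative ⇒ clockwise traversal).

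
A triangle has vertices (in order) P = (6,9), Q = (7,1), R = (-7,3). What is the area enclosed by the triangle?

55

Apply the shoelace formula: 2A = Σ (x_i·y_{i+1} − x_{i+1}·y_i), indices taken mod 3.
Cross-terms: -57, 28, -81  ⇒  Σ = -110
Area = |Σ|/2 = 55.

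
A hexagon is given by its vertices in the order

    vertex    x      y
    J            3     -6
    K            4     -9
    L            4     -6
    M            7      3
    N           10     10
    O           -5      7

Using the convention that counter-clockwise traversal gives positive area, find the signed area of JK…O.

Apply the shoelace (surveyor's) formula: 2A = Σ (x_i·y_{i+1} − x_{i+1}·y_i), indices taken mod 6.
Σ = (-3) + (12) + (54) + (40) + (120) + (9) = 232
Signed area = Σ/2 = 116 (positive ⇒ counter-clockwise traversal).

116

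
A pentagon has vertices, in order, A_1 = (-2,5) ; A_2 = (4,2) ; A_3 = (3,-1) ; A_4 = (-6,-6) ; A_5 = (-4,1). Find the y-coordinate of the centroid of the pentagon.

-16/159

Apply the shoelace (surveyor's) formula. First the cross-terms c_i = x_i·y_{i+1} − x_{i+1}·y_i:
  -24, -10, -24, -30, -18  ⇒  2A = -106, A = -53.
Then Σ (y_i + y_{i+1})·c_i = 32, so ȳ = 32 / (6·(-53)) = -16/159.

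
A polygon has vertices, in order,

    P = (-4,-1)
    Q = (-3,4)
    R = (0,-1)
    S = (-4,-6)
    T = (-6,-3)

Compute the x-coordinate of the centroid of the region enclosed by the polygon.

-44/15

Apply the shoelace (surveyor's) formula. First the cross-terms c_i = x_i·y_{i+1} − x_{i+1}·y_i:
  -19, 3, -4, -24, -6  ⇒  2A = -50, A = -25.
Then Σ (x_i + x_{i+1})·c_i = 440, so x̄ = 440 / (6·(-25)) = -44/15.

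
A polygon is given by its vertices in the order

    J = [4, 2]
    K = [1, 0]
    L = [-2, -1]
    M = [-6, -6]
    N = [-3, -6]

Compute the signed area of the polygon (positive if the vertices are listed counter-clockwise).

19.5

Apply the surveyor's formula: 2A = Σ (x_i·y_{i+1} − x_{i+1}·y_i), indices taken mod 5.
Σ = (-2) + (-1) + (6) + (18) + (18) = 39
Signed area = Σ/2 = 19.5 (positive ⇒ counter-clockwise traversal).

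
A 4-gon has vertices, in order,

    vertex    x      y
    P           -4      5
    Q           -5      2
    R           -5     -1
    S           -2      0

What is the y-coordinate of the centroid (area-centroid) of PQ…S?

43/30

Apply Gauss's area formula. First the cross-terms c_i = x_i·y_{i+1} − x_{i+1}·y_i:
  17, 15, -2, -10  ⇒  2A = 20, A = 10.
Then Σ (y_i + y_{i+1})·c_i = 86, so ȳ = 86 / (6·10) = 43/30.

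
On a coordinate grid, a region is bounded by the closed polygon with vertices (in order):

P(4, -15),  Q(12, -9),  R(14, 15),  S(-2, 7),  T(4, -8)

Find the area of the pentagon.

Cross-terms: 144, 306, 128, -12, -28  ⇒  Σ = 538
Area = |Σ|/2 = 269.

269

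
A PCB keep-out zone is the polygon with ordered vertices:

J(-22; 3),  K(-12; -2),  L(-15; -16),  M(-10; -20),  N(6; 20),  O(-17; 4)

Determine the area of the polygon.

351.5

Apply the shoelace formula: 2A = Σ (x_i·y_{i+1} − x_{i+1}·y_i), indices taken mod 6.
J→K: (-22)(-2) − (-12)(3) = 80
K→L: (-12)(-16) − (-15)(-2) = 162
L→M: (-15)(-20) − (-10)(-16) = 140
M→N: (-10)(20) − (6)(-20) = -80
N→O: (6)(4) − (-17)(20) = 364
O→J: (-17)(3) − (-22)(4) = 37
Σ = 703
Area = |Σ|/2 = 351.5.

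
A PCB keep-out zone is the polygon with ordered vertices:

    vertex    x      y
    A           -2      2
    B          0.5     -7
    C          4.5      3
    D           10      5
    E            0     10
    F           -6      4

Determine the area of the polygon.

97.25

Σ = (13) + (33) + (-7.5) + (100) + (60) + (-4) = 194.5
Area = |Σ|/2 = 97.25.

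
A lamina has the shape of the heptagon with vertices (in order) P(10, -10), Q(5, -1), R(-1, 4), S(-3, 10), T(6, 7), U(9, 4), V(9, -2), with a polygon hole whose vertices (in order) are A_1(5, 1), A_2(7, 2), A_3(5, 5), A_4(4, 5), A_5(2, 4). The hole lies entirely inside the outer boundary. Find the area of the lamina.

81

Outer boundary:
P→Q: (10)(-1) − (5)(-10) = 40
Q→R: (5)(4) − (-1)(-1) = 19
R→S: (-1)(10) − (-3)(4) = 2
S→T: (-3)(7) − (6)(10) = -81
T→U: (6)(4) − (9)(7) = -39
U→V: (9)(-2) − (9)(4) = -54
V→P: (9)(-10) − (10)(-2) = -70
Σ = -183
Area = |Σ|/2 = 91.5.
Hole:
Apply the surveyor's formula: 2A = Σ (x_i·y_{i+1} − x_{i+1}·y_i), indices taken mod 5.
Cross-terms: 3, 25, 5, 6, -18  ⇒  Σ = 21
Area = |Σ|/2 = 10.5.
Net area = 91.5 − 10.5 = 81.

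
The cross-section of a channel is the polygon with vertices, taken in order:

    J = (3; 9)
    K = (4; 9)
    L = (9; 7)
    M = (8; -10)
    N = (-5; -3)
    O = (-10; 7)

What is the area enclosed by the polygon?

229

Σ = (-9) + (-53) + (-146) + (-74) + (-65) + (-111) = -458
Area = |Σ|/2 = 229.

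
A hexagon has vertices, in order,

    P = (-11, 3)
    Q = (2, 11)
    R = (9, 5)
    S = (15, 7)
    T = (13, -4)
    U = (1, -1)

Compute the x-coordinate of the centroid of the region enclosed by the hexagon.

733/198

Apply the surveyor's formula. First the cross-terms c_i = x_i·y_{i+1} − x_{i+1}·y_i:
  -127, -89, -12, -151, -9, -8  ⇒  2A = -396, A = -198.
Then Σ (x_i + x_{i+1})·c_i = -4398, so x̄ = -4398 / (6·(-198)) = 733/198.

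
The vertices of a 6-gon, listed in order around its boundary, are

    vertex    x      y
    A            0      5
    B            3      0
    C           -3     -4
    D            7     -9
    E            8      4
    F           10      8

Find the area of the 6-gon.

101

A→B: (0)(0) − (3)(5) = -15
B→C: (3)(-4) − (-3)(0) = -12
C→D: (-3)(-9) − (7)(-4) = 55
D→E: (7)(4) − (8)(-9) = 100
E→F: (8)(8) − (10)(4) = 24
F→A: (10)(5) − (0)(8) = 50
Σ = 202
Area = |Σ|/2 = 101.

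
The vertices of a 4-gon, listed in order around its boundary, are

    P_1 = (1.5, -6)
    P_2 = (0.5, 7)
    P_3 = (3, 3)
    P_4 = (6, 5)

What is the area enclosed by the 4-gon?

26.25

Σ = (13.5) + (-19.5) + (-3) + (-43.5) = -52.5
Area = |Σ|/2 = 26.25.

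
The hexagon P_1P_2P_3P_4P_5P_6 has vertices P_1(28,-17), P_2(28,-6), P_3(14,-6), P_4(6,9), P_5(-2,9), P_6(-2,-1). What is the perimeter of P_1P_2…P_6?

94

|P_1P_2| = √((0)² + (11)²) = √121 = 11
|P_2P_3| = √((-14)² + (0)²) = √196 = 14
|P_3P_4| = √((-8)² + (15)²) = √289 = 17
|P_4P_5| = √((-8)² + (0)²) = √64 = 8
|P_5P_6| = √((0)² + (-10)²) = √100 = 10
|P_6P_1| = √((30)² + (-16)²) = √1156 = 34
Perimeter = 11 + 14 + 17 + 8 + 10 + 34 = 94.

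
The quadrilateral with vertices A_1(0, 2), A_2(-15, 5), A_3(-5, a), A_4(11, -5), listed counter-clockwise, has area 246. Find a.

-15

The doubled signed area Σ (x_i y_{i+1} − x_{i+1} y_i) is linear in a.
With a=0 it equals 102; the coefficient of a is -26 (from the two edges through A_3).
So -26·a + 102 = 2·246 = 492 ⇒ a = -15.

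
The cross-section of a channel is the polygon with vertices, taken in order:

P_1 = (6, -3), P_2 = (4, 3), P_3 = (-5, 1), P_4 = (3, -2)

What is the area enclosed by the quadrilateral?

29.5

Σ = (30) + (19) + (7) + (3) = 59
Area = |Σ|/2 = 29.5.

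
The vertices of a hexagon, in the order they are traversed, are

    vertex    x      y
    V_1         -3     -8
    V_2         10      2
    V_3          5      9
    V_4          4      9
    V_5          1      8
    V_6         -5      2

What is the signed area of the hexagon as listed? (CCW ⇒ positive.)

Apply the shoelace formula: 2A = Σ (x_i·y_{i+1} − x_{i+1}·y_i), indices taken mod 6.
Cross-terms: 74, 80, 9, 23, 42, 46  ⇒  Σ = 274
Signed area = Σ/2 = 137 (positive ⇒ counter-clockwise traversal).

137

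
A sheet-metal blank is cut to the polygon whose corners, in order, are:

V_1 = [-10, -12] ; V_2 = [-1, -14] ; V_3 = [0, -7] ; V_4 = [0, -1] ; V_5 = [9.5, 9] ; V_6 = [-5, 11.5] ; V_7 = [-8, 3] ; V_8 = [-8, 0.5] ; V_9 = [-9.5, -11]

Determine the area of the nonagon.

Cross-terms: 128, 7, 0, 9.5, 154.25, 77, 20, 92.75, 4  ⇒  Σ = 492.5
Area = |Σ|/2 = 246.25.

246.25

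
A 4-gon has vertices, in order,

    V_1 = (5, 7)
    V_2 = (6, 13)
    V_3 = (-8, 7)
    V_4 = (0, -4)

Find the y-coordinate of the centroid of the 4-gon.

Apply Gauss's area formula. First the cross-terms c_i = x_i·y_{i+1} − x_{i+1}·y_i:
  23, 146, 32, 20  ⇒  2A = 221, A = 110.5.
Then Σ (y_i + y_{i+1})·c_i = 3536, so ȳ = 3536 / (6·110.5) = 16/3.

16/3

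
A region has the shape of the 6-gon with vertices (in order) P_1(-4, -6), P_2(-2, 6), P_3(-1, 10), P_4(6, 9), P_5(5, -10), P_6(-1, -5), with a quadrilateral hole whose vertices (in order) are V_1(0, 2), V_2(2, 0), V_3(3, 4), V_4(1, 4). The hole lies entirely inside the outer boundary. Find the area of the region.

129.5

Outer boundary:
P_1→P_2: (-4)(6) − (-2)(-6) = -36
P_2→P_3: (-2)(10) − (-1)(6) = -14
P_3→P_4: (-1)(9) − (6)(10) = -69
P_4→P_5: (6)(-10) − (5)(9) = -105
P_5→P_6: (5)(-5) − (-1)(-10) = -35
P_6→P_1: (-1)(-6) − (-4)(-5) = -14
Σ = -273
Area = |Σ|/2 = 136.5.
Hole:
Cross-terms: -4, 8, 8, 2  ⇒  Σ = 14
Area = |Σ|/2 = 7.
Net area = 136.5 − 7 = 129.5.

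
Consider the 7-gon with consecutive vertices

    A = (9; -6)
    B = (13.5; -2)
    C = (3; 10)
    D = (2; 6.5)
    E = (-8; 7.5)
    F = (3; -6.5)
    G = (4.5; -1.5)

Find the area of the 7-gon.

A→B: (9)(-2) − (13.5)(-6) = 63
B→C: (13.5)(10) − (3)(-2) = 141
C→D: (3)(6.5) − (2)(10) = -0.5
D→E: (2)(7.5) − (-8)(6.5) = 67
E→F: (-8)(-6.5) − (3)(7.5) = 29.5
F→G: (3)(-1.5) − (4.5)(-6.5) = 24.75
G→A: (4.5)(-6) − (9)(-1.5) = -13.5
Σ = 311.25
Area = |Σ|/2 = 155.625.

155.625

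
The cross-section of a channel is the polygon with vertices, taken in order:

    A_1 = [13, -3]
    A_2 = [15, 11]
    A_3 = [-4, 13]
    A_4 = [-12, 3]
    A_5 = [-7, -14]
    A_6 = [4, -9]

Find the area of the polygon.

Apply Gauss's area formula: 2A = Σ (x_i·y_{i+1} − x_{i+1}·y_i), indices taken mod 6.
Cross-terms: 188, 239, 144, 189, 119, 105  ⇒  Σ = 984
Area = |Σ|/2 = 492.

492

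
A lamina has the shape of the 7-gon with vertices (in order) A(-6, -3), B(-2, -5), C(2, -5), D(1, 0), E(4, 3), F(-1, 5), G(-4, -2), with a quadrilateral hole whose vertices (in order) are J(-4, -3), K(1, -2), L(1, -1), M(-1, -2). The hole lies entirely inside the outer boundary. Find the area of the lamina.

46.5

Outer boundary:
Apply Gauss's area formula: 2A = Σ (x_i·y_{i+1} − x_{i+1}·y_i), indices taken mod 7.
Cross-terms: 24, 20, 5, 3, 23, 22, 0  ⇒  Σ = 97
Area = |Σ|/2 = 48.5.
Hole:
J→K: (-4)(-2) − (1)(-3) = 11
K→L: (1)(-1) − (1)(-2) = 1
L→M: (1)(-2) − (-1)(-1) = -3
M→J: (-1)(-3) − (-4)(-2) = -5
Σ = 4
Area = |Σ|/2 = 2.
Net area = 48.5 − 2 = 46.5.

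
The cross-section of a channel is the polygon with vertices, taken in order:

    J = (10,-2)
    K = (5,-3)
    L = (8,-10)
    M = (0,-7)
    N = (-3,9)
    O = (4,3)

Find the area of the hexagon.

103

Apply the shoelace (surveyor's) formula: 2A = Σ (x_i·y_{i+1} − x_{i+1}·y_i), indices taken mod 6.
Cross-terms: -20, -26, -56, -21, -45, -38  ⇒  Σ = -206
Area = |Σ|/2 = 103.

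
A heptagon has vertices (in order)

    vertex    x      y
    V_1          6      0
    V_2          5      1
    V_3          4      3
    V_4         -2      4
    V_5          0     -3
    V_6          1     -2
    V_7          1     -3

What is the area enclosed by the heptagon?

32.5

Apply Gauss's area formula: 2A = Σ (x_i·y_{i+1} − x_{i+1}·y_i), indices taken mod 7.
Σ = (6) + (11) + (22) + (6) + (3) + (-1) + (18) = 65
Area = |Σ|/2 = 32.5.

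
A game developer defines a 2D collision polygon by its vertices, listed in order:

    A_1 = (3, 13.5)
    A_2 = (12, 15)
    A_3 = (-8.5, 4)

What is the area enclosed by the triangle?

Apply Gauss's area formula: 2A = Σ (x_i·y_{i+1} − x_{i+1}·y_i), indices taken mod 3.
Σ = (-117) + (175.5) + (-126.75) = -68.25
Area = |Σ|/2 = 34.125.

34.125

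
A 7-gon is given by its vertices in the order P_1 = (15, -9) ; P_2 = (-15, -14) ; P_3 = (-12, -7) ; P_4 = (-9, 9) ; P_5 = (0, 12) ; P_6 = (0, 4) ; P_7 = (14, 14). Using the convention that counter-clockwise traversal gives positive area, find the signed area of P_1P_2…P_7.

Apply Gauss's area formula: 2A = Σ (x_i·y_{i+1} − x_{i+1}·y_i), indices taken mod 7.
Σ = (-345) + (-63) + (-171) + (-108) + (0) + (-56) + (-336) = -1079
Signed area = Σ/2 = -539.5 (negative ⇒ clockwise traversal).

-539.5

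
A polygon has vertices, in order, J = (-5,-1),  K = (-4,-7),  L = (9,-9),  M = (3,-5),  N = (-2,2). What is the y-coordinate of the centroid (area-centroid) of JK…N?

Apply the shoelace (surveyor's) formula. First the cross-terms c_i = x_i·y_{i+1} − x_{i+1}·y_i:
  31, 99, -18, -4, 12  ⇒  2A = 120, A = 60.
Then Σ (y_i + y_{i+1})·c_i = -1556, so ȳ = -1556 / (6·60) = -389/90.

-389/90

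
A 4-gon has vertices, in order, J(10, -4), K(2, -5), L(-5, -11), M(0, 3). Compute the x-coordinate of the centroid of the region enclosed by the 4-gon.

Apply the surveyor's formula. First the cross-terms c_i = x_i·y_{i+1} − x_{i+1}·y_i:
  -42, -47, -15, -30  ⇒  2A = -134, A = -67.
Then Σ (x_i + x_{i+1})·c_i = -588, so x̄ = -588 / (6·(-67)) = 98/67.

98/67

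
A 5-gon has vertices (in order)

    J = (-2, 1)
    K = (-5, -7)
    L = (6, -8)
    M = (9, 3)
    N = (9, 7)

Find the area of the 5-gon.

Cross-terms: 19, 82, 90, 36, 23  ⇒  Σ = 250
Area = |Σ|/2 = 125.

125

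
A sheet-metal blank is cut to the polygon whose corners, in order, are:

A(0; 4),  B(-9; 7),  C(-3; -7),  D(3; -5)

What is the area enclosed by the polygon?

84

Σ = (36) + (84) + (36) + (12) = 168
Area = |Σ|/2 = 84.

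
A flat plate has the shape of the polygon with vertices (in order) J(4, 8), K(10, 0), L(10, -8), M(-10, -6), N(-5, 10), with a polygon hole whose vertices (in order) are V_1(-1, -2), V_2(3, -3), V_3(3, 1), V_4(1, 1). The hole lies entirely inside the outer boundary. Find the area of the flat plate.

244

Outer boundary:
Σ = (-80) + (-80) + (-140) + (-130) + (-80) = -510
Area = |Σ|/2 = 255.
Hole:
Σ = (9) + (12) + (2) + (-1) = 22
Area = |Σ|/2 = 11.
Net area = 255 − 11 = 244.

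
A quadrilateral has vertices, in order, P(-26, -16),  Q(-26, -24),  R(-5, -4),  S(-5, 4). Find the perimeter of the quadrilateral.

74

|PQ| = √((0)² + (-8)²) = √64 = 8
|QR| = √((21)² + (20)²) = √841 = 29
|RS| = √((0)² + (8)²) = √64 = 8
|SP| = √((-21)² + (-20)²) = √841 = 29
Perimeter = 8 + 29 + 8 + 29 = 74.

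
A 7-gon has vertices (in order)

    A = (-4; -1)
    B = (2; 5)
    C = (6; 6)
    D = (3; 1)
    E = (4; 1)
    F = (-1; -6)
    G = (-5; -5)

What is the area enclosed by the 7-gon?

A→B: (-4)(5) − (2)(-1) = -18
B→C: (2)(6) − (6)(5) = -18
C→D: (6)(1) − (3)(6) = -12
D→E: (3)(1) − (4)(1) = -1
E→F: (4)(-6) − (-1)(1) = -23
F→G: (-1)(-5) − (-5)(-6) = -25
G→A: (-5)(-1) − (-4)(-5) = -15
Σ = -112
Area = |Σ|/2 = 56.

56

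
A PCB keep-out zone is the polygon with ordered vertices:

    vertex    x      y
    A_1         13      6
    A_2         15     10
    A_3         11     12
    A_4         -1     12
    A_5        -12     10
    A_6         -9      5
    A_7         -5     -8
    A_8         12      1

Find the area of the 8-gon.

Apply the shoelace formula: 2A = Σ (x_i·y_{i+1} − x_{i+1}·y_i), indices taken mod 8.
A_1→A_2: (13)(10) − (15)(6) = 40
A_2→A_3: (15)(12) − (11)(10) = 70
A_3→A_4: (11)(12) − (-1)(12) = 144
A_4→A_5: (-1)(10) − (-12)(12) = 134
A_5→A_6: (-12)(5) − (-9)(10) = 30
A_6→A_7: (-9)(-8) − (-5)(5) = 97
A_7→A_8: (-5)(1) − (12)(-8) = 91
A_8→A_1: (12)(6) − (13)(1) = 59
Σ = 665
Area = |Σ|/2 = 332.5.

332.5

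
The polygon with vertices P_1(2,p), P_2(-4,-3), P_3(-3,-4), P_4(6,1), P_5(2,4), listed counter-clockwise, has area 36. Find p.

The doubled signed area Σ (x_i y_{i+1} − x_{i+1} y_i) is linear in p.
With p=0 it equals 36; the coefficient of p is 6 (from the two edges through P_1).
So 6·p + 36 = 2·36 = 72 ⇒ p = 6.

6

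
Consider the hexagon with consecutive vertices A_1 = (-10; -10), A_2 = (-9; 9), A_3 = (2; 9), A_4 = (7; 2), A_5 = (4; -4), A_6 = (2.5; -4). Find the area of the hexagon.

222.5

Apply the shoelace (surveyor's) formula: 2A = Σ (x_i·y_{i+1} − x_{i+1}·y_i), indices taken mod 6.
Cross-terms: -180, -99, -59, -36, -6, -65  ⇒  Σ = -445
Area = |Σ|/2 = 222.5.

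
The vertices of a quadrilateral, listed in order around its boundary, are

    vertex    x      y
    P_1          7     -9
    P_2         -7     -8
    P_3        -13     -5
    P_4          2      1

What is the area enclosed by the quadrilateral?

108

Apply the shoelace formula: 2A = Σ (x_i·y_{i+1} − x_{i+1}·y_i), indices taken mod 4.
Σ = (-119) + (-69) + (-3) + (-25) = -216
Area = |Σ|/2 = 108.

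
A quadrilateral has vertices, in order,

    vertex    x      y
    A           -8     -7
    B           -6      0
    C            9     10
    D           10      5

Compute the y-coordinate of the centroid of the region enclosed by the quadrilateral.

21/11

Apply the surveyor's formula. First the cross-terms c_i = x_i·y_{i+1} − x_{i+1}·y_i:
  -42, -60, -55, -30  ⇒  2A = -187, A = -93.5.
Then Σ (y_i + y_{i+1})·c_i = -1071, so ȳ = -1071 / (6·(-93.5)) = 21/11.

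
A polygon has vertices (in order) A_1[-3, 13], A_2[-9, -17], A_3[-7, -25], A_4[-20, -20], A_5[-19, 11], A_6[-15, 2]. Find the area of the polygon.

Apply Gauss's area formula: 2A = Σ (x_i·y_{i+1} − x_{i+1}·y_i), indices taken mod 6.
Σ = (168) + (106) + (-360) + (-600) + (127) + (-189) = -748
Area = |Σ|/2 = 374.

374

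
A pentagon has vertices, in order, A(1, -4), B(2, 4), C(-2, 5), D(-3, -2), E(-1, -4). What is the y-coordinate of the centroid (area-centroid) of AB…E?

Apply Gauss's area formula. First the cross-terms c_i = x_i·y_{i+1} − x_{i+1}·y_i:
  12, 18, 19, 10, 8  ⇒  2A = 67, A = 33.5.
Then Σ (y_i + y_{i+1})·c_i = 95, so ȳ = 95 / (6·33.5) = 95/201.

95/201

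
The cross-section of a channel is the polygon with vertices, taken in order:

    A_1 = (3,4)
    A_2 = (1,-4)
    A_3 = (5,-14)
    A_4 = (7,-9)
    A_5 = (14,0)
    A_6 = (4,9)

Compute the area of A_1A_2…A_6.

Apply the surveyor's formula: 2A = Σ (x_i·y_{i+1} − x_{i+1}·y_i), indices taken mod 6.
Σ = (-16) + (6) + (53) + (126) + (126) + (-11) = 284
Area = |Σ|/2 = 142.

142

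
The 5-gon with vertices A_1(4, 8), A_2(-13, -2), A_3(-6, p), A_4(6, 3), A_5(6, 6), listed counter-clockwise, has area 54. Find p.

0

The doubled signed area Σ (x_i y_{i+1} − x_{i+1} y_i) is linear in p.
With p=0 it equals 108; the coefficient of p is -19 (from the two edges through A_3).
So -19·p + 108 = 2·54 = 108 ⇒ p = 0.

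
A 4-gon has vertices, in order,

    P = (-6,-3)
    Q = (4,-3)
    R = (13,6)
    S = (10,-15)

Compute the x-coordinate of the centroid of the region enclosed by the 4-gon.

Apply Gauss's area formula. First the cross-terms c_i = x_i·y_{i+1} − x_{i+1}·y_i:
  30, 63, -255, -120  ⇒  2A = -282, A = -141.
Then Σ (x_i + x_{i+1})·c_i = -5334, so x̄ = -5334 / (6·(-141)) = 889/141.

889/141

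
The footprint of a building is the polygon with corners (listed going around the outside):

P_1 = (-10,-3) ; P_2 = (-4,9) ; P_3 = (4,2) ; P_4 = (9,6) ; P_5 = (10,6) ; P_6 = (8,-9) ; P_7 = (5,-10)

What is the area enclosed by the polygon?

217

Cross-terms: -102, -44, 6, -6, -138, -35, -115  ⇒  Σ = -434
Area = |Σ|/2 = 217.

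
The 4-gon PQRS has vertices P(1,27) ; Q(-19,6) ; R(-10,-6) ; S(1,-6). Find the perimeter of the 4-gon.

|PQ| = √((-20)² + (-21)²) = √841 = 29
|QR| = √((9)² + (-12)²) = √225 = 15
|RS| = √((11)² + (0)²) = √121 = 11
|SP| = √((0)² + (33)²) = √1089 = 33
Perimeter = 29 + 15 + 11 + 33 = 88.

88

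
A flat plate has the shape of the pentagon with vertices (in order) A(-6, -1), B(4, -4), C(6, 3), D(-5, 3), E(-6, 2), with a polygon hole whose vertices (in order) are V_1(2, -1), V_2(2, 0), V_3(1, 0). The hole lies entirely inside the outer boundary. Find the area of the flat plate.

Outer boundary:
Apply the shoelace formula: 2A = Σ (x_i·y_{i+1} − x_{i+1}·y_i), indices taken mod 5.
Σ = (28) + (36) + (33) + (8) + (18) = 123
Area = |Σ|/2 = 61.5.
Hole:
Cross-terms: 2, 0, -1  ⇒  Σ = 1
Area = |Σ|/2 = 0.5.
Net area = 61.5 − 0.5 = 61.

61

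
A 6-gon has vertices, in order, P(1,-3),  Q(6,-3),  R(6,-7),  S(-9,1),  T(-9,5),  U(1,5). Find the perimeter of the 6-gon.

48

|PQ| = √((5)² + (0)²) = √25 = 5
|QR| = √((0)² + (-4)²) = √16 = 4
|RS| = √((-15)² + (8)²) = √289 = 17
|ST| = √((0)² + (4)²) = √16 = 4
|TU| = √((10)² + (0)²) = √100 = 10
|UP| = √((0)² + (-8)²) = √64 = 8
Perimeter = 5 + 4 + 17 + 4 + 10 + 8 = 48.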